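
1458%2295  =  1458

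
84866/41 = 2069 + 37/41 = 2069.90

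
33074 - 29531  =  3543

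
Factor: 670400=2^6*5^2*419^1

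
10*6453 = 64530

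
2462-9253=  - 6791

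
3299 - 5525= - 2226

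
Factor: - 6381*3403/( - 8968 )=21714543/8968=2^( - 3 )*3^2*19^( - 1)*41^1 * 59^( - 1)*83^1*709^1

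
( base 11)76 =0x53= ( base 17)4f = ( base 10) 83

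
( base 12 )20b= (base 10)299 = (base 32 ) 9B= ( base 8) 453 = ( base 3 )102002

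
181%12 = 1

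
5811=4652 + 1159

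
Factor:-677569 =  - 17^1*39857^1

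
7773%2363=684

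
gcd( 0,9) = 9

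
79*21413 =1691627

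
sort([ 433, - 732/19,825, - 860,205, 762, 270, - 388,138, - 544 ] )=[ - 860,  -  544, - 388, - 732/19 , 138,205, 270,433,762,825]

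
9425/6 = 9425/6 = 1570.83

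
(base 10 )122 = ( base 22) 5C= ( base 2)1111010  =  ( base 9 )145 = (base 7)233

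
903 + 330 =1233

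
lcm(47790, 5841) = 525690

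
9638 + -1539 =8099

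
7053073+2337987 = 9391060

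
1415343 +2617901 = 4033244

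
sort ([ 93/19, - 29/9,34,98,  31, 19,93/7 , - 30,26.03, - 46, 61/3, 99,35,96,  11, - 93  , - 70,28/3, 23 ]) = [ - 93, - 70 ,-46, - 30 ,  -  29/9, 93/19 , 28/3,11, 93/7, 19, 61/3, 23,26.03,31, 34, 35, 96, 98,  99]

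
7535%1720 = 655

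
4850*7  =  33950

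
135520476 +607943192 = 743463668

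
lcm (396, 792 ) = 792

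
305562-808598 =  - 503036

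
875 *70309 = 61520375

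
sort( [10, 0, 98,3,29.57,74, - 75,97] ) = [- 75, 0, 3,10, 29.57, 74,97, 98 ]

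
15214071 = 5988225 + 9225846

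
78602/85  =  78602/85 = 924.73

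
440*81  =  35640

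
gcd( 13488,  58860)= 12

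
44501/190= 234  +  41/190 = 234.22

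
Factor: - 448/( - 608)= 14/19 = 2^1 * 7^1*19^( - 1)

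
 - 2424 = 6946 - 9370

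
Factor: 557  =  557^1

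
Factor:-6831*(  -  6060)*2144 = 2^7*3^4*5^1*  11^1*23^1*67^1*101^1 = 88752723840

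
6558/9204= 1093/1534=0.71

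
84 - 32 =52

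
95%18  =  5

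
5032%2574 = 2458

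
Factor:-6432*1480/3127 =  - 9519360/3127=-2^8*3^1*5^1*37^1*53^( - 1 )*59^( - 1)*67^1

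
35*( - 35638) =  - 1247330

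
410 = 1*410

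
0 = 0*19573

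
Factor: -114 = - 2^1*3^1*19^1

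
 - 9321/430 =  - 9321/430 =- 21.68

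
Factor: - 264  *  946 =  - 2^4*3^1*11^2*43^1 = - 249744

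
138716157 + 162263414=300979571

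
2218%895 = 428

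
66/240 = 11/40 = 0.28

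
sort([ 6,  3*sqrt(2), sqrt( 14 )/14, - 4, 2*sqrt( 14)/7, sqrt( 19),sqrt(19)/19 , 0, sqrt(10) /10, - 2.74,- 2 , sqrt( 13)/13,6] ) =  [ - 4,-2.74 ,  -  2,0,sqrt( 19 )/19 , sqrt( 14) /14, sqrt( 13)/13, sqrt( 10) /10,  2*sqrt( 14) /7, 3*sqrt(2),sqrt( 19), 6,  6] 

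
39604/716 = 9901/179 = 55.31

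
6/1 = 6 = 6.00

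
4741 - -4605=9346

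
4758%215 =28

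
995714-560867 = 434847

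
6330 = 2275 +4055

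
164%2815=164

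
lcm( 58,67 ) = 3886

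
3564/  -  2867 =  - 2 + 2170/2867 = -  1.24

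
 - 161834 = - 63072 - 98762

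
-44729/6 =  - 44729/6 = - 7454.83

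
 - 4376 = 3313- 7689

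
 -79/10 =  - 79/10 = -7.90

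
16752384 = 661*25344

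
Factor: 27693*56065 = 1552608045 = 3^2 * 5^1*17^1*181^1 * 11213^1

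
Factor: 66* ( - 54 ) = -2^2*3^4*11^1 = -  3564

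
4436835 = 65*68259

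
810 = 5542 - 4732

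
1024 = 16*64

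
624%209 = 206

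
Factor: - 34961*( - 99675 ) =3^2*5^2*443^1*34961^1 = 3484737675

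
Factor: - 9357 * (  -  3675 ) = 34386975 = 3^2*5^2*7^2 * 3119^1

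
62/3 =62/3 = 20.67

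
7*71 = 497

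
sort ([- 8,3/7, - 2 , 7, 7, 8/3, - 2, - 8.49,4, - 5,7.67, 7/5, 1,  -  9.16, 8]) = [ - 9.16, - 8.49, - 8,  -  5, - 2, - 2,  3/7,1,7/5, 8/3,4,7, 7,7.67, 8 ]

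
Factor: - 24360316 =-2^2*727^1*8377^1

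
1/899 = 1/899=0.00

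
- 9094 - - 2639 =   -  6455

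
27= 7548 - 7521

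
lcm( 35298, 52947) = 105894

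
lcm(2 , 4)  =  4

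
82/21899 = 82/21899 = 0.00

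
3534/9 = 1178/3 = 392.67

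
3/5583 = 1/1861 = 0.00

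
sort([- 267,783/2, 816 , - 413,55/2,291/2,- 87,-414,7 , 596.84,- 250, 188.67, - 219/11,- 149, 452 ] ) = [ -414, - 413, - 267, - 250,  -  149,-87, - 219/11, 7, 55/2,291/2,188.67, 783/2, 452,596.84,816] 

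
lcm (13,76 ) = 988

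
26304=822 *32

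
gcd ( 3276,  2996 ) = 28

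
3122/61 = 3122/61 =51.18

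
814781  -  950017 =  - 135236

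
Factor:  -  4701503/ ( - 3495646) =2^( - 1) * 7^(  -  1 )*11^( - 1)*17^1*347^1*797^1 * 22699^(  -  1 ) 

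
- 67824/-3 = 22608+0/1  =  22608.00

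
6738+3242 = 9980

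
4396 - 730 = 3666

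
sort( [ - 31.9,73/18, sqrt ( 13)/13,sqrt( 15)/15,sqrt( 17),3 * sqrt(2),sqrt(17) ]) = [ - 31.9, sqrt(15 )/15,sqrt(13)/13, 73/18, sqrt( 17), sqrt(17),3 * sqrt(2 ) ] 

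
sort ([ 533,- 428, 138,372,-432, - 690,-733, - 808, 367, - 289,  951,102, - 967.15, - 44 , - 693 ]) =[ - 967.15,  -  808, - 733, - 693, - 690, - 432,-428, - 289, - 44, 102,138,367, 372 , 533, 951] 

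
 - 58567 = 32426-90993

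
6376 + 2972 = 9348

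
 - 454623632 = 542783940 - 997407572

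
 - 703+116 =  - 587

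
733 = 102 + 631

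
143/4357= 143/4357= 0.03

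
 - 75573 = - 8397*9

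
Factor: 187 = 11^1*17^1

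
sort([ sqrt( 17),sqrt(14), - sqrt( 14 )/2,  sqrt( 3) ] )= [-sqrt( 14) /2, sqrt ( 3 ), sqrt ( 14), sqrt( 17) ]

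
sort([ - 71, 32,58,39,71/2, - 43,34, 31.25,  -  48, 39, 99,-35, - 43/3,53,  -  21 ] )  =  [ - 71, - 48,-43,-35,-21, - 43/3,31.25,32,34, 71/2,39, 39 , 53, 58, 99 ]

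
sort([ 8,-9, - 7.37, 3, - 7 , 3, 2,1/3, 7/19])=[ - 9 , - 7.37, - 7,1/3, 7/19, 2, 3, 3, 8]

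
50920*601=30602920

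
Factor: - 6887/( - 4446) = 2^( - 1)*3^ ( -2)*13^(-1 )*19^(-1)*71^1 *97^1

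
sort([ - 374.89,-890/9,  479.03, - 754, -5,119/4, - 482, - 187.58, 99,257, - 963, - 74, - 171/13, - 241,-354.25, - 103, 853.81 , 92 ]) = [ - 963, - 754,  -  482, - 374.89, - 354.25, - 241, - 187.58,  -  103,-890/9, - 74,-171/13 ,  -  5,119/4, 92, 99, 257 , 479.03, 853.81 ]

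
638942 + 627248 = 1266190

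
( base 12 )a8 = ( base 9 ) 152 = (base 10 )128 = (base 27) 4k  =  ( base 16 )80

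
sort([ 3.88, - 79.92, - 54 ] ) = [-79.92, - 54, 3.88 ]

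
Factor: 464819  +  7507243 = 7972062 = 2^1*3^1*7^1 *67^1*2833^1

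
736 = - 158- - 894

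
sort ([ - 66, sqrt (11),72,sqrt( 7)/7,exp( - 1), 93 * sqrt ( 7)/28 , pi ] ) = [ - 66,exp(  -  1 ),sqrt( 7)/7,pi,sqrt( 11),93*sqrt(  7)/28, 72] 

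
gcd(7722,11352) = 66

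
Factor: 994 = 2^1*7^1*71^1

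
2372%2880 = 2372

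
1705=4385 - 2680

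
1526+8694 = 10220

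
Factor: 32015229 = 3^1 * 59^1* 191^1*947^1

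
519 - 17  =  502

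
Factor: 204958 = 2^1*13^1*7883^1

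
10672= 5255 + 5417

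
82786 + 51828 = 134614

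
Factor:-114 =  - 2^1*3^1*19^1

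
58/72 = 29/36 = 0.81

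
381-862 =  - 481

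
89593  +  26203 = 115796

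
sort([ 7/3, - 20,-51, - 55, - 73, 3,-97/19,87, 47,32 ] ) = [-73,-55, - 51, - 20, - 97/19,7/3, 3, 32, 47, 87 ]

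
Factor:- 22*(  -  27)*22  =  13068= 2^2 *3^3*11^2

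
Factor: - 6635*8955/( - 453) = 3^1*5^2*151^(  -  1)*199^1 * 1327^1 = 19805475/151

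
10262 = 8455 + 1807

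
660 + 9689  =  10349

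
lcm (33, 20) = 660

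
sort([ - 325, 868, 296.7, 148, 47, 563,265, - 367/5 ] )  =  [ - 325, - 367/5, 47,148, 265,296.7, 563 , 868 ] 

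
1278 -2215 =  - 937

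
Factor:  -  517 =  - 11^1* 47^1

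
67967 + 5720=73687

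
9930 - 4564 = 5366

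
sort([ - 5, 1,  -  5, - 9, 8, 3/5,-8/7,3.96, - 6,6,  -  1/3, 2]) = [ - 9,- 6, - 5,- 5, - 8/7, - 1/3,3/5,1,2,  3.96,6,8] 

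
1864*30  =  55920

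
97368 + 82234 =179602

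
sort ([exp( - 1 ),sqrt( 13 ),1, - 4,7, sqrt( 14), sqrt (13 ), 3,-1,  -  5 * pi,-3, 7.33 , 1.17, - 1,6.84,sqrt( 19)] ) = [ - 5*pi, - 4,  -  3, - 1, - 1, exp( - 1 ), 1,1.17, 3,sqrt( 13 ), sqrt(13 ), sqrt( 14), sqrt( 19),6.84, 7,7.33]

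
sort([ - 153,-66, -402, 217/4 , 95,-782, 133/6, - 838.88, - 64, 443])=[-838.88, - 782, - 402, - 153, - 66, - 64,  133/6,217/4,95,443 ] 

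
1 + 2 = 3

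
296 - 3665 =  - 3369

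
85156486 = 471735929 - 386579443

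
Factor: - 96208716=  - 2^2*3^1*43^1 * 186451^1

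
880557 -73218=807339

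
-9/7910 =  - 1+7901/7910 = - 0.00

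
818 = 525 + 293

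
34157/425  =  80 + 157/425 = 80.37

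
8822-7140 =1682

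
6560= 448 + 6112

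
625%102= 13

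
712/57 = 12 + 28/57  =  12.49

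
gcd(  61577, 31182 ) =1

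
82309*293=24116537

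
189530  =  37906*5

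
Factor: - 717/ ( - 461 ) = 3^1*239^1*461^( - 1 ) 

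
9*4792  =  43128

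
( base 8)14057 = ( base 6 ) 44355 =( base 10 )6191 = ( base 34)5c3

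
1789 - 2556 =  - 767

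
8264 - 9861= - 1597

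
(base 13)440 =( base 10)728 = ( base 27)QQ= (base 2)1011011000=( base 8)1330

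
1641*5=8205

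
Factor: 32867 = 23^1*1429^1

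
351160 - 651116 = -299956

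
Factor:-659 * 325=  - 214175 = - 5^2*13^1*659^1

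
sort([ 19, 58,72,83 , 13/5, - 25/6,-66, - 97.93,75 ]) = [ - 97.93,- 66 , - 25/6,13/5 , 19, 58,72,75, 83]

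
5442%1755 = 177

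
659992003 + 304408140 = 964400143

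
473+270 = 743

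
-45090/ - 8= 5636 + 1/4 = 5636.25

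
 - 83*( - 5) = 415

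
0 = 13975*0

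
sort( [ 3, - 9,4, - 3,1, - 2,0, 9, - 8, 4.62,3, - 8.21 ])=[- 9, - 8.21, - 8, - 3, - 2,0,1,3, 3, 4, 4.62,9]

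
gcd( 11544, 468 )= 156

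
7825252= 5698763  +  2126489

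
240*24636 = 5912640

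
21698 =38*571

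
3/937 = 3/937 = 0.00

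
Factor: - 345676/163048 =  - 2^(  -  1)*229^(-1 )*971^1 = - 971/458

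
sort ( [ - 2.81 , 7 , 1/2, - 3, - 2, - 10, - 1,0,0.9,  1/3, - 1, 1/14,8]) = [ - 10, - 3 , -2.81,- 2, - 1, - 1, 0, 1/14, 1/3 , 1/2,  0.9, 7 , 8 ]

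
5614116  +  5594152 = 11208268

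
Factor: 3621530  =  2^1*5^1*11^2*41^1 * 73^1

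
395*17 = 6715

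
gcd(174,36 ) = 6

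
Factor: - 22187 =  - 11^1*2017^1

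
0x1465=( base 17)1112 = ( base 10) 5221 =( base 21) BHD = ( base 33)4q7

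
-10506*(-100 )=1050600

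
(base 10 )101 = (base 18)5B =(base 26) 3N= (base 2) 1100101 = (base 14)73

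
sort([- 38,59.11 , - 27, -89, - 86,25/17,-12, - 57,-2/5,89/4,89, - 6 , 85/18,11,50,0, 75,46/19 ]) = [-89,-86,-57, - 38, - 27,-12, -6,-2/5, 0 , 25/17,  46/19,85/18,11,89/4,50, 59.11,75,89] 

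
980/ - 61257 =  -140/8751 = - 0.02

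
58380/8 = 14595/2 = 7297.50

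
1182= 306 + 876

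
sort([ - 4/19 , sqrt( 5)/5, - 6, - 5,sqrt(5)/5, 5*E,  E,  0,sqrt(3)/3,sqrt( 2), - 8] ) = [-8, - 6, - 5,-4/19,0, sqrt( 5 ) /5,sqrt(5)/5, sqrt(3)/3,  sqrt( 2 ) , E,5*E] 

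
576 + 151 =727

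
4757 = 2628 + 2129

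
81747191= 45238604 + 36508587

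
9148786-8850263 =298523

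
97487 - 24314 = 73173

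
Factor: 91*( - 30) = -2^1*3^1*5^1 *7^1*13^1 = - 2730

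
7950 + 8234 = 16184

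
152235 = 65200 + 87035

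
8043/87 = 2681/29 =92.45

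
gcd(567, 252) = 63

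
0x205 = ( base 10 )517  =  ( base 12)371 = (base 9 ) 634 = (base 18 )1ad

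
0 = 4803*0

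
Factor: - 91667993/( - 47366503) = 67^1*181^1*7559^1*47366503^( - 1)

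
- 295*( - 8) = 2360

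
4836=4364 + 472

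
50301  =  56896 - 6595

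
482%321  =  161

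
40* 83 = 3320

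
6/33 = 2/11  =  0.18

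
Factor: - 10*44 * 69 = -30360=- 2^3*3^1 * 5^1 * 11^1* 23^1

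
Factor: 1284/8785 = 2^2*3^1* 5^( - 1)* 7^ ( - 1)*107^1 * 251^ ( - 1 ) 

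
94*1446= 135924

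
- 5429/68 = - 80 + 11/68 = - 79.84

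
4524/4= 1131 = 1131.00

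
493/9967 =493/9967 = 0.05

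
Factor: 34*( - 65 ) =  - 2^1*5^1*13^1*17^1= -2210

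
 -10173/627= - 17 + 162/209 = - 16.22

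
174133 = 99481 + 74652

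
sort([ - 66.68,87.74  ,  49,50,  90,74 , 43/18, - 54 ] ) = [  -  66.68, - 54,43/18, 49, 50,74,87.74 , 90]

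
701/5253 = 701/5253 = 0.13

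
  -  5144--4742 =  - 402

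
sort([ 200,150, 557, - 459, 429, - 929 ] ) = [ - 929,- 459, 150,200, 429, 557 ] 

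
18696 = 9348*2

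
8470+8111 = 16581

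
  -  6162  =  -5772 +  - 390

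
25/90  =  5/18 = 0.28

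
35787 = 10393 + 25394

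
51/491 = 51/491 =0.10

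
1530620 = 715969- - 814651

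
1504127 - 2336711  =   - 832584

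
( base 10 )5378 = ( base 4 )1110002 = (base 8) 12402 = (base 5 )133003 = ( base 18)gae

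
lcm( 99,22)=198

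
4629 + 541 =5170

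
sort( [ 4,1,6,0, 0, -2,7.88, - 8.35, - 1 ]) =[ - 8.35,-2, - 1, 0,0,1,4,6,7.88]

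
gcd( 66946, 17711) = 1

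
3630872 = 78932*46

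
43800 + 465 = 44265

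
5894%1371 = 410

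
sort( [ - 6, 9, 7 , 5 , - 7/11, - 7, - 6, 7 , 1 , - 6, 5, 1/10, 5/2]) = [ - 7,-6 ,-6,-6 , - 7/11,  1/10 , 1,5/2,5, 5, 7, 7,9 ]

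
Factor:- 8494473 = -3^1*13^1 *173^1*1259^1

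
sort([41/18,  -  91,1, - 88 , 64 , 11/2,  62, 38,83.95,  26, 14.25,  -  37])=[ - 91,-88, - 37, 1,41/18, 11/2,14.25,26,38, 62,  64, 83.95]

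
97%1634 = 97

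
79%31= 17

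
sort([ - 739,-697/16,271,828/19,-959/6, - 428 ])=[ - 739,-428, - 959/6, - 697/16,828/19,  271]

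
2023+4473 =6496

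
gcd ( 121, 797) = 1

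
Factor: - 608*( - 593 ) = 360544 = 2^5 * 19^1*593^1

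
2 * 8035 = 16070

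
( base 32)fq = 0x1fa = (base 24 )l2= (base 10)506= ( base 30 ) GQ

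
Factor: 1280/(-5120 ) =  - 1/4 = - 2^( - 2) 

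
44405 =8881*5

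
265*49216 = 13042240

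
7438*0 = 0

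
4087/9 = 454 + 1/9  =  454.11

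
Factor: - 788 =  - 2^2*197^1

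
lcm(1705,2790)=30690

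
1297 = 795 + 502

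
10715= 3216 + 7499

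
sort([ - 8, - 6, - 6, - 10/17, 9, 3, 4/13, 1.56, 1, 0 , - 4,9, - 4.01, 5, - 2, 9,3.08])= [  -  8 , - 6,-6,-4.01, - 4, - 2,-10/17, 0,4/13, 1,1.56, 3, 3.08 , 5, 9,9, 9] 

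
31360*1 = 31360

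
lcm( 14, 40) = 280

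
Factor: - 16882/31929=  - 46/87 = - 2^1*  3^ ( - 1)*23^1 * 29^ ( - 1)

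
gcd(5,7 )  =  1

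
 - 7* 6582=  -46074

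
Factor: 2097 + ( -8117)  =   - 6020 = - 2^2 * 5^1*7^1*43^1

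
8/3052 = 2/763 = 0.00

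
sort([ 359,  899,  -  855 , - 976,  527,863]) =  [ - 976,  -  855,359,  527,863,  899]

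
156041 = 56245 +99796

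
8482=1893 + 6589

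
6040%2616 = 808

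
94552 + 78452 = 173004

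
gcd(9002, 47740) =14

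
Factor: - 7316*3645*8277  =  - 2^2*3^7*5^1*31^2  *  59^1  *89^1 = - 220721269140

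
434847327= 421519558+13327769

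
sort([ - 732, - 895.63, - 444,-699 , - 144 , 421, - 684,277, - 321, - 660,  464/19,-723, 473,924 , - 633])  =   [ - 895.63, - 732, - 723, -699, - 684, - 660 ,  -  633, - 444 , - 321,-144,464/19 , 277, 421,473,  924]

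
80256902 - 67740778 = 12516124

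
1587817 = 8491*187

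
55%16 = 7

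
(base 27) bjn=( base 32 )8BB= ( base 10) 8555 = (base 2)10000101101011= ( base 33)7s8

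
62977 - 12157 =50820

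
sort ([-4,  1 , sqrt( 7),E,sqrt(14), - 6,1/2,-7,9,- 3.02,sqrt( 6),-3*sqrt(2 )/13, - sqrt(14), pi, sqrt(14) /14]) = [ - 7, - 6,  -  4, - sqrt(14 ),- 3.02, - 3*sqrt(2) /13,sqrt(14) /14,1/2,  1,sqrt( 6 ) , sqrt( 7),E, pi, sqrt( 14), 9 ] 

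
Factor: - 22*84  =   - 1848 = -  2^3*3^1*7^1*11^1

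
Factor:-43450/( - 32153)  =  2^1*5^2*37^(-1) = 50/37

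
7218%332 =246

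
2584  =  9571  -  6987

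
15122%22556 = 15122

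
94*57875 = 5440250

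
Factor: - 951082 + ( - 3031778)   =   - 3982860 = -2^2*3^2 * 5^1*7^1*29^1*109^1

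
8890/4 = 4445/2 =2222.50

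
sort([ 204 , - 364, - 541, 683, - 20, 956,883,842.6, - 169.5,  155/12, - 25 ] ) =[-541, - 364, - 169.5,-25,-20, 155/12, 204, 683, 842.6,883, 956 ] 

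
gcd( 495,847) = 11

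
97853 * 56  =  5479768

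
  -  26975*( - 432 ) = 11653200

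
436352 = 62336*7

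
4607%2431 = 2176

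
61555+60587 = 122142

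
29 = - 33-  - 62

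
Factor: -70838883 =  - 3^2*239^1*32933^1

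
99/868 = 99/868 = 0.11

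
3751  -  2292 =1459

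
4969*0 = 0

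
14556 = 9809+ 4747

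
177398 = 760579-583181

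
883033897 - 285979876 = 597054021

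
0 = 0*378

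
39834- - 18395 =58229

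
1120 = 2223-1103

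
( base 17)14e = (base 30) CB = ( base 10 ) 371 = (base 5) 2441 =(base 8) 563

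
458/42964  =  229/21482=0.01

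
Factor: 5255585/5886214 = 2^( - 1 )*5^1*31^1*41^1* 827^1*1151^( - 1)*2557^( - 1)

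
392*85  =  33320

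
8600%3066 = 2468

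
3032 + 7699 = 10731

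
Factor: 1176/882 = 2^2 *3^( - 1) = 4/3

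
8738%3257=2224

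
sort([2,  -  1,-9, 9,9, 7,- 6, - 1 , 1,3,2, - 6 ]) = [-9,  -  6,-6 ,-1,-1,1, 2, 2,3, 7,9,9]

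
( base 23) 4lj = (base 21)5JE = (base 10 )2618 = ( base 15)B98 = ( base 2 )101000111010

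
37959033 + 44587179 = 82546212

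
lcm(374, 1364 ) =23188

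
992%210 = 152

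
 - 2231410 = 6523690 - 8755100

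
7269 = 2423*3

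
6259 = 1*6259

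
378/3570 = 9/85 =0.11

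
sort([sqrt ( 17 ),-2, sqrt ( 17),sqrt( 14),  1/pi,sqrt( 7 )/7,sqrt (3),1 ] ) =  [ - 2,1/pi,sqrt(7)/7,  1,sqrt(3 ),sqrt ( 14 ),sqrt ( 17 ), sqrt(17)] 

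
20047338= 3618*5541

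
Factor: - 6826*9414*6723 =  - 432019737972 = - 2^2*3^6*83^1  *523^1*3413^1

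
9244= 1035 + 8209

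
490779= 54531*9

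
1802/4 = 901/2 = 450.50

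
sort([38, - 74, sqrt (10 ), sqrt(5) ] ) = [ -74, sqrt(5 ), sqrt( 10), 38]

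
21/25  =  21/25=0.84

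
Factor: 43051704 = 2^3*3^1*97^1*18493^1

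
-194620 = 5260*(-37 ) 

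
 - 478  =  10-488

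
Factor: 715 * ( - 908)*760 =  - 493407200 = - 2^5 * 5^2*11^1 * 13^1 * 19^1*227^1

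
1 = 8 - 7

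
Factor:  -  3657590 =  - 2^1*5^1*365759^1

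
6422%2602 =1218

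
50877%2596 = 1553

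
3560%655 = 285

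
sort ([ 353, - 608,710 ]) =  [ - 608, 353,  710] 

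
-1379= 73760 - 75139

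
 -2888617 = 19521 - 2908138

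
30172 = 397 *76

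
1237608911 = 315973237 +921635674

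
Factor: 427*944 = 403088= 2^4*7^1*59^1 * 61^1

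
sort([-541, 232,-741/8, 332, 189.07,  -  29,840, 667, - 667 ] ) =[ -667,-541,- 741/8,-29  ,  189.07,232,332,667,840 ]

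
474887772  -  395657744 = 79230028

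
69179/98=69179/98 =705.91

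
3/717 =1/239 = 0.00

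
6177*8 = 49416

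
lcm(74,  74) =74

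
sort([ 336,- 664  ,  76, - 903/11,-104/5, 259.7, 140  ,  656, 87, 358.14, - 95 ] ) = [ - 664, - 95, - 903/11, -104/5, 76,87, 140, 259.7,336,358.14,656]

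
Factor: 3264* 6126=2^7*3^2*17^1*1021^1=   19995264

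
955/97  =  9+82/97 = 9.85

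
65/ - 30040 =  - 13/6008 =-0.00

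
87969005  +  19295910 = 107264915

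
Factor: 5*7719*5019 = 3^2*5^1*7^1*31^1*83^1*239^1 = 193708305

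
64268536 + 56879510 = 121148046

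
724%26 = 22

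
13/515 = 13/515=0.03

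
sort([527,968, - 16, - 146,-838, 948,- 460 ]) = [ - 838, - 460, - 146, - 16, 527, 948,968]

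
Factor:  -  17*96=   -  1632 = - 2^5*3^1*17^1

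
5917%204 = 1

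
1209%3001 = 1209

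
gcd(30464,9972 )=4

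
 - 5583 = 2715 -8298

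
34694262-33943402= 750860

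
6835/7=976 + 3/7=976.43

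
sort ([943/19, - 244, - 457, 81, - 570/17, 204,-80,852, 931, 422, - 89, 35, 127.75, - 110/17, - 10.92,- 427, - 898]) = [ - 898, -457, - 427, - 244,  -  89, - 80, - 570/17,-10.92, - 110/17, 35,943/19, 81,127.75,204,422,852,931]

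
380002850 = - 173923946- - 553926796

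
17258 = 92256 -74998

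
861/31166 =861/31166 = 0.03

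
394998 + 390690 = 785688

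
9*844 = 7596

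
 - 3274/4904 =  -1637/2452 = - 0.67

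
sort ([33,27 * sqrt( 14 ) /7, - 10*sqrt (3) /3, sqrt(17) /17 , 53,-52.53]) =[-52.53, - 10*sqrt(3)/3,sqrt( 17)/17,27*sqrt(14 )/7, 33,  53]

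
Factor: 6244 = 2^2*7^1*223^1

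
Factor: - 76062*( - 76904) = 2^4 * 3^1*7^1*1811^1*9613^1=5849472048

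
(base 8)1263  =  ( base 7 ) 2005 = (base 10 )691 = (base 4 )22303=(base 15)311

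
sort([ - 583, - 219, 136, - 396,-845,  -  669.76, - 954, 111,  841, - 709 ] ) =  [ - 954,-845,-709, - 669.76,-583,-396 ,  -  219,111, 136, 841 ] 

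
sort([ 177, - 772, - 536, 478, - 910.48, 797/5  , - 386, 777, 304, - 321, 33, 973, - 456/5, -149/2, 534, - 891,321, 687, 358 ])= [ - 910.48, - 891, - 772 , - 536, - 386, - 321, - 456/5, - 149/2 , 33,797/5,177,304, 321, 358,478, 534, 687 , 777 , 973 ]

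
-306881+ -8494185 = - 8801066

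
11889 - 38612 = - 26723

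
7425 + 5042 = 12467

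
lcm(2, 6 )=6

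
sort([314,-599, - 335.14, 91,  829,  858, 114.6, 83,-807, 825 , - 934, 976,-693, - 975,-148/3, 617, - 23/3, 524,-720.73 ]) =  [- 975,-934 , - 807, - 720.73, - 693, -599, - 335.14,  -  148/3,-23/3, 83,91, 114.6, 314, 524,617,825, 829, 858, 976 ] 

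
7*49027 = 343189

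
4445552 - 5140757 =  - 695205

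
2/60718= 1/30359=0.00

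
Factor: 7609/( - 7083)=-3^(-2)*7^1*787^(-1)*1087^1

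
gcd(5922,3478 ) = 94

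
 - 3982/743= -3982/743 = - 5.36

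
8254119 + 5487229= 13741348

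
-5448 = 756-6204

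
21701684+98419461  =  120121145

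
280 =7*40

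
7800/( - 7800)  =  -1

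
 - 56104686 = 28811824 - 84916510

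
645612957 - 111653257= 533959700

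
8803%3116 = 2571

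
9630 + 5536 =15166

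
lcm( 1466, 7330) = 7330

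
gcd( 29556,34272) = 36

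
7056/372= 18 + 30/31 = 18.97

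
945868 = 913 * 1036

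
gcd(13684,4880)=4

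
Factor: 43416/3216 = 27/2 = 2^(-1 )*3^3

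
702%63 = 9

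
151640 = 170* 892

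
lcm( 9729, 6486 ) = 19458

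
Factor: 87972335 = 5^1*11^1*181^1 *8837^1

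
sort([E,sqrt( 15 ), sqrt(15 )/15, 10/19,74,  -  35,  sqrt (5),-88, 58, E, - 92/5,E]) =[ - 88,-35, - 92/5 , sqrt( 15 ) /15, 10/19,sqrt(5)  ,  E,E, E,sqrt(15 ), 58,74]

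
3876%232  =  164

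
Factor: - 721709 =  - 721709^1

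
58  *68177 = 3954266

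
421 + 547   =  968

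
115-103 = 12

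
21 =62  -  41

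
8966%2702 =860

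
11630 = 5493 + 6137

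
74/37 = 2 = 2.00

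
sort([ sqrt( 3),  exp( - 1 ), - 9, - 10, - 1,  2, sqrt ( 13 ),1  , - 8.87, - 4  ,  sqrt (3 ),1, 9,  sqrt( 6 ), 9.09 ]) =[-10, - 9, - 8.87, - 4, - 1, exp(  -  1), 1,  1,sqrt( 3 ), sqrt (3 ),2,sqrt( 6),sqrt(13), 9,9.09 ]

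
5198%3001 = 2197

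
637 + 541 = 1178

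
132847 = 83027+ 49820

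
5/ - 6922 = -1 + 6917/6922 = - 0.00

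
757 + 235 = 992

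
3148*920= 2896160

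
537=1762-1225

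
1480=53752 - 52272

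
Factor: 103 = 103^1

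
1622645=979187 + 643458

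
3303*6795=22443885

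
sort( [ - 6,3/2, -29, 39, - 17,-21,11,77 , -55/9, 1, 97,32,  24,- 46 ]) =[-46, - 29,  -  21,-17, - 55/9, - 6,  1,3/2, 11, 24, 32,39,77, 97]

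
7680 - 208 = 7472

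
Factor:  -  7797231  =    -  3^2* 13^1*66643^1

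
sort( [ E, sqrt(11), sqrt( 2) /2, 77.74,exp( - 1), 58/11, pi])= [exp( - 1) , sqrt( 2)/2,  E,pi, sqrt( 11), 58/11, 77.74 ] 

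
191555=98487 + 93068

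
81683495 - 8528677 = 73154818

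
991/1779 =991/1779=0.56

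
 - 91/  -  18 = 91/18 = 5.06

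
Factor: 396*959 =379764  =  2^2*3^2*7^1*11^1*137^1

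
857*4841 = 4148737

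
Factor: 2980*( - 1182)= - 3522360 =- 2^3 * 3^1*5^1*149^1*197^1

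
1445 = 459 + 986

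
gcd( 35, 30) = 5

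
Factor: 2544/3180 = 2^2*5^( - 1 ) = 4/5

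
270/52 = 135/26 = 5.19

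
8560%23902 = 8560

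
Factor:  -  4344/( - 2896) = 2^ ( - 1)*3^1 = 3/2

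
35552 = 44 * 808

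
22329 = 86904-64575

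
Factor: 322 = 2^1 * 7^1*23^1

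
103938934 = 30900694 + 73038240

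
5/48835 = 1/9767 = 0.00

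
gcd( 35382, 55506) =6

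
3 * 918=2754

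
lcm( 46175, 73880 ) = 369400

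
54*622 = 33588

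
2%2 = 0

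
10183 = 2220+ 7963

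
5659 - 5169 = 490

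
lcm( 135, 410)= 11070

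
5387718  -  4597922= 789796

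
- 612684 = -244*2511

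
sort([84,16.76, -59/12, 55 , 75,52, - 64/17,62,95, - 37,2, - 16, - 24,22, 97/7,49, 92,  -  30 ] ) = [ -37, - 30 , - 24,-16,  -  59/12, - 64/17,2,97/7, 16.76,22,49, 52,55,62,75,84,92,95]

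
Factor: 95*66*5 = 2^1*3^1*5^2 * 11^1*19^1 = 31350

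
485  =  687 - 202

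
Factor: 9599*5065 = 5^1*29^1 *331^1*1013^1 = 48618935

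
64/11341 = 64/11341 =0.01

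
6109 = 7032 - 923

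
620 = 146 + 474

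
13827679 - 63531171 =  - 49703492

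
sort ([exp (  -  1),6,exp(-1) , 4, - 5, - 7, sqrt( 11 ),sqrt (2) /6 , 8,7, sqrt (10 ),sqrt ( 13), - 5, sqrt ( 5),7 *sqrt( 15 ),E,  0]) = [- 7, - 5, - 5,0,  sqrt(2 ) /6,exp( - 1) , exp( - 1),  sqrt(5 ), E,  sqrt(10 ), sqrt( 11),sqrt(13), 4, 6,  7, 8,7*sqrt( 15)]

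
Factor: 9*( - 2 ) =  - 18  =  - 2^1*3^2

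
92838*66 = 6127308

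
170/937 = 170/937 = 0.18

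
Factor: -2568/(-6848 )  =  3/8 = 2^( - 3 )*3^1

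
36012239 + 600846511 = 636858750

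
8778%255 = 108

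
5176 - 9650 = - 4474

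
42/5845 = 6/835 = 0.01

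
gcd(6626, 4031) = 1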